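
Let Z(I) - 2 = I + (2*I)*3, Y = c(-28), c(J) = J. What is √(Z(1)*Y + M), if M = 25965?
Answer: 3*√2857 ≈ 160.35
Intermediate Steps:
Y = -28
Z(I) = 2 + 7*I (Z(I) = 2 + (I + (2*I)*3) = 2 + (I + 6*I) = 2 + 7*I)
√(Z(1)*Y + M) = √((2 + 7*1)*(-28) + 25965) = √((2 + 7)*(-28) + 25965) = √(9*(-28) + 25965) = √(-252 + 25965) = √25713 = 3*√2857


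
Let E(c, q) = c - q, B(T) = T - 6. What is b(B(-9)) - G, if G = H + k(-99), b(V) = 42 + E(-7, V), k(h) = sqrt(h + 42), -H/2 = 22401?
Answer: 44852 - I*sqrt(57) ≈ 44852.0 - 7.5498*I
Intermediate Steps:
H = -44802 (H = -2*22401 = -44802)
k(h) = sqrt(42 + h)
B(T) = -6 + T
b(V) = 35 - V (b(V) = 42 + (-7 - V) = 35 - V)
G = -44802 + I*sqrt(57) (G = -44802 + sqrt(42 - 99) = -44802 + sqrt(-57) = -44802 + I*sqrt(57) ≈ -44802.0 + 7.5498*I)
b(B(-9)) - G = (35 - (-6 - 9)) - (-44802 + I*sqrt(57)) = (35 - 1*(-15)) + (44802 - I*sqrt(57)) = (35 + 15) + (44802 - I*sqrt(57)) = 50 + (44802 - I*sqrt(57)) = 44852 - I*sqrt(57)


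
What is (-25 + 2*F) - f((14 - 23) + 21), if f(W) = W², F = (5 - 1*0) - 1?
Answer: -161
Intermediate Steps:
F = 4 (F = (5 + 0) - 1 = 5 - 1 = 4)
(-25 + 2*F) - f((14 - 23) + 21) = (-25 + 2*4) - ((14 - 23) + 21)² = (-25 + 8) - (-9 + 21)² = -17 - 1*12² = -17 - 1*144 = -17 - 144 = -161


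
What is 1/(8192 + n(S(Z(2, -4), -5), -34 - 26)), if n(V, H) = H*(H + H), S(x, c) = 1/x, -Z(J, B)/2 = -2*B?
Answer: 1/15392 ≈ 6.4969e-5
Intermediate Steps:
Z(J, B) = 4*B (Z(J, B) = -(-4)*B = 4*B)
n(V, H) = 2*H² (n(V, H) = H*(2*H) = 2*H²)
1/(8192 + n(S(Z(2, -4), -5), -34 - 26)) = 1/(8192 + 2*(-34 - 26)²) = 1/(8192 + 2*(-60)²) = 1/(8192 + 2*3600) = 1/(8192 + 7200) = 1/15392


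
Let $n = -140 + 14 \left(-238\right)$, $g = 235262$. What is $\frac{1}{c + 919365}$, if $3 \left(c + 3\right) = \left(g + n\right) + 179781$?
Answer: $\frac{3}{3169657} \approx 9.4647 \cdot 10^{-7}$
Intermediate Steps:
$n = -3472$ ($n = -140 - 3332 = -3472$)
$c = \frac{411562}{3}$ ($c = -3 + \frac{\left(235262 - 3472\right) + 179781}{3} = -3 + \frac{231790 + 179781}{3} = -3 + \frac{1}{3} \cdot 411571 = -3 + \frac{411571}{3} = \frac{411562}{3} \approx 1.3719 \cdot 10^{5}$)
$\frac{1}{c + 919365} = \frac{1}{\frac{411562}{3} + 919365} = \frac{1}{\frac{3169657}{3}} = \frac{3}{3169657}$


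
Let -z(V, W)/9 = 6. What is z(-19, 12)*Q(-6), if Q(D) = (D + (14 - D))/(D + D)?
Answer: 63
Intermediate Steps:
Q(D) = 7/D (Q(D) = 14/((2*D)) = 14*(1/(2*D)) = 7/D)
z(V, W) = -54 (z(V, W) = -9*6 = -54)
z(-19, 12)*Q(-6) = -378/(-6) = -378*(-1)/6 = -54*(-7/6) = 63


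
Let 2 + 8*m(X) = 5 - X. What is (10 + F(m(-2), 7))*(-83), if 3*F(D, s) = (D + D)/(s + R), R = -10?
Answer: -29465/36 ≈ -818.47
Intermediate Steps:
m(X) = 3/8 - X/8 (m(X) = -1/4 + (5 - X)/8 = -1/4 + (5/8 - X/8) = 3/8 - X/8)
F(D, s) = 2*D/(3*(-10 + s)) (F(D, s) = ((D + D)/(s - 10))/3 = ((2*D)/(-10 + s))/3 = (2*D/(-10 + s))/3 = 2*D/(3*(-10 + s)))
(10 + F(m(-2), 7))*(-83) = (10 + 2*(3/8 - 1/8*(-2))/(3*(-10 + 7)))*(-83) = (10 + (2/3)*(3/8 + 1/4)/(-3))*(-83) = (10 + (2/3)*(5/8)*(-1/3))*(-83) = (10 - 5/36)*(-83) = (355/36)*(-83) = -29465/36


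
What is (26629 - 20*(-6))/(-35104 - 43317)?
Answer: -26749/78421 ≈ -0.34109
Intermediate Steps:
(26629 - 20*(-6))/(-35104 - 43317) = (26629 + 120)/(-78421) = 26749*(-1/78421) = -26749/78421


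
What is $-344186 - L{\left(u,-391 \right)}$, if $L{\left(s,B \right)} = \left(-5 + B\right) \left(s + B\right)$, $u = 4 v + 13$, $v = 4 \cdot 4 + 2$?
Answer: $-465362$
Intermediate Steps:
$v = 18$ ($v = 16 + 2 = 18$)
$u = 85$ ($u = 4 \cdot 18 + 13 = 72 + 13 = 85$)
$L{\left(s,B \right)} = \left(-5 + B\right) \left(B + s\right)$
$-344186 - L{\left(u,-391 \right)} = -344186 - \left(\left(-391\right)^{2} - -1955 - 425 - 33235\right) = -344186 - \left(152881 + 1955 - 425 - 33235\right) = -344186 - 121176 = -465362$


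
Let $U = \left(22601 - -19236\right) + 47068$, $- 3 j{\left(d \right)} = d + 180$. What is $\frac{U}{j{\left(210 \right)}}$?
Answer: $- \frac{17781}{26} \approx -683.88$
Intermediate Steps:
$j{\left(d \right)} = -60 - \frac{d}{3}$ ($j{\left(d \right)} = - \frac{d + 180}{3} = - \frac{180 + d}{3} = -60 - \frac{d}{3}$)
$U = 88905$ ($U = \left(22601 + 19236\right) + 47068 = 41837 + 47068 = 88905$)
$\frac{U}{j{\left(210 \right)}} = \frac{88905}{-60 - 70} = \frac{88905}{-130} = 88905 \left(- \frac{1}{130}\right) = - \frac{17781}{26}$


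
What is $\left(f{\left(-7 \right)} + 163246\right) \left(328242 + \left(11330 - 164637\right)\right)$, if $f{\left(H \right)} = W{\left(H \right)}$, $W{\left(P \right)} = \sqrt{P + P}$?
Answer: $28557439010 + 174935 i \sqrt{14} \approx 2.8557 \cdot 10^{10} + 6.5455 \cdot 10^{5} i$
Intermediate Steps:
$W{\left(P \right)} = \sqrt{2} \sqrt{P}$ ($W{\left(P \right)} = \sqrt{2 P} = \sqrt{2} \sqrt{P}$)
$f{\left(H \right)} = \sqrt{2} \sqrt{H}$
$\left(f{\left(-7 \right)} + 163246\right) \left(328242 + \left(11330 - 164637\right)\right) = \left(\sqrt{2} \sqrt{-7} + 163246\right) \left(328242 + \left(11330 - 164637\right)\right) = \left(\sqrt{2} i \sqrt{7} + 163246\right) \left(328242 - 153307\right) = \left(i \sqrt{14} + 163246\right) 174935 = \left(163246 + i \sqrt{14}\right) 174935 = 28557439010 + 174935 i \sqrt{14}$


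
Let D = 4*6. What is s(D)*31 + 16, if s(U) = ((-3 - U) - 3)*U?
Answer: -22304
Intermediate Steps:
D = 24
s(U) = U*(-6 - U) (s(U) = (-6 - U)*U = U*(-6 - U))
s(D)*31 + 16 = -1*24*(6 + 24)*31 + 16 = -1*24*30*31 + 16 = -720*31 + 16 = -22320 + 16 = -22304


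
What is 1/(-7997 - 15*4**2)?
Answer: -1/8237 ≈ -0.00012140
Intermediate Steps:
1/(-7997 - 15*4**2) = 1/(-7997 - 15*16) = 1/(-7997 - 240) = 1/(-8237) = -1/8237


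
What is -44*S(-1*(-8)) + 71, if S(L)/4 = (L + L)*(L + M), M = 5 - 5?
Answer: -22457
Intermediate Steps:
M = 0
S(L) = 8*L**2 (S(L) = 4*((L + L)*(L + 0)) = 4*((2*L)*L) = 4*(2*L**2) = 8*L**2)
-44*S(-1*(-8)) + 71 = -352*(-1*(-8))**2 + 71 = -352*8**2 + 71 = -352*64 + 71 = -44*512 + 71 = -22528 + 71 = -22457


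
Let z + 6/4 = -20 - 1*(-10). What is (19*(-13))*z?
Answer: 5681/2 ≈ 2840.5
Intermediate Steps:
z = -23/2 (z = -3/2 + (-20 - 1*(-10)) = -3/2 + (-20 + 10) = -3/2 - 10 = -23/2 ≈ -11.500)
(19*(-13))*z = (19*(-13))*(-23/2) = -247*(-23/2) = 5681/2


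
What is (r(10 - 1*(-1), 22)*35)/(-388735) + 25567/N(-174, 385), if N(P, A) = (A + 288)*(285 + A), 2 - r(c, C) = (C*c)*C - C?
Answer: 18716518549/35056899770 ≈ 0.53389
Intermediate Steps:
r(c, C) = 2 + C - c*C² (r(c, C) = 2 - ((C*c)*C - C) = 2 - (c*C² - C) = 2 - (-C + c*C²) = 2 + (C - c*C²) = 2 + C - c*C²)
N(P, A) = (285 + A)*(288 + A) (N(P, A) = (288 + A)*(285 + A) = (285 + A)*(288 + A))
(r(10 - 1*(-1), 22)*35)/(-388735) + 25567/N(-174, 385) = ((2 + 22 - 1*(10 - 1*(-1))*22²)*35)/(-388735) + 25567/(82080 + 385² + 573*385) = ((2 + 22 - 1*(10 + 1)*484)*35)*(-1/388735) + 25567/(82080 + 148225 + 220605) = ((2 + 22 - 1*11*484)*35)*(-1/388735) + 25567/450910 = ((2 + 22 - 5324)*35)*(-1/388735) + 25567*(1/450910) = -5300*35*(-1/388735) + 25567/450910 = -185500*(-1/388735) + 25567/450910 = 37100/77747 + 25567/450910 = 18716518549/35056899770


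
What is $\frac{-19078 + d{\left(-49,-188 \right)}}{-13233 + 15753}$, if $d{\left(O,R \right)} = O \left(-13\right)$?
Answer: $- \frac{2049}{280} \approx -7.3179$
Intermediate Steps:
$d{\left(O,R \right)} = - 13 O$
$\frac{-19078 + d{\left(-49,-188 \right)}}{-13233 + 15753} = \frac{-19078 - -637}{-13233 + 15753} = \frac{-19078 + 637}{2520} = \left(-18441\right) \frac{1}{2520} = - \frac{2049}{280}$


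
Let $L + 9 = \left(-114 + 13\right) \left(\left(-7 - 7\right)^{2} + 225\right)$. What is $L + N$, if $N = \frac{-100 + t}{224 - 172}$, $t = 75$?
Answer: $- \frac{2211585}{52} \approx -42531.0$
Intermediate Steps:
$N = - \frac{25}{52}$ ($N = \frac{-100 + 75}{224 - 172} = - \frac{25}{52} \approx -0.48077$)
$L = -42530$ ($L = -9 + \left(-114 + 13\right) \left(\left(-7 - 7\right)^{2} + 225\right) = -9 - 101 \left(\left(-14\right)^{2} + 225\right) = -9 - 101 \left(196 + 225\right) = -9 - 42521 = -42530$)
$L + N = -42530 - \frac{25}{52} = - \frac{2211585}{52}$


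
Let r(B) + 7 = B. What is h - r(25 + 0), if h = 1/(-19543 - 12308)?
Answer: -573319/31851 ≈ -18.000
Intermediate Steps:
r(B) = -7 + B
h = -1/31851 (h = 1/(-31851) = -1/31851 ≈ -3.1396e-5)
h - r(25 + 0) = -1/31851 - (-7 + (25 + 0)) = -1/31851 - (-7 + 25) = -1/31851 - 1*18 = -1/31851 - 18 = -573319/31851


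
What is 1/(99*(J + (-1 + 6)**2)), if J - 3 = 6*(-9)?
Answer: -1/2574 ≈ -0.00038850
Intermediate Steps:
J = -51 (J = 3 + 6*(-9) = 3 - 54 = -51)
1/(99*(J + (-1 + 6)**2)) = 1/(99*(-51 + (-1 + 6)**2)) = 1/(99*(-51 + 5**2)) = 1/(99*(-51 + 25)) = 1/(99*(-26)) = 1/(-2574) = -1/2574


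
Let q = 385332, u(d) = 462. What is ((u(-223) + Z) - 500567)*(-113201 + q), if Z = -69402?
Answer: -154980509417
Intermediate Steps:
((u(-223) + Z) - 500567)*(-113201 + q) = ((462 - 69402) - 500567)*(-113201 + 385332) = (-68940 - 500567)*272131 = -569507*272131 = -154980509417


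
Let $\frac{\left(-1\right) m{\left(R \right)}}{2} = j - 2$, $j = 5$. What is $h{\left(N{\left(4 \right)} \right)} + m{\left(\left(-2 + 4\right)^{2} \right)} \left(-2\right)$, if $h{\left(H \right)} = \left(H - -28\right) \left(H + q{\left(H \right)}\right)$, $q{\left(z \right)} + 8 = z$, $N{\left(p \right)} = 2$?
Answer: $-108$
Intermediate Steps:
$q{\left(z \right)} = -8 + z$
$m{\left(R \right)} = -6$ ($m{\left(R \right)} = - 2 \left(5 - 2\right) = \left(-2\right) 3 = -6$)
$h{\left(H \right)} = \left(-8 + 2 H\right) \left(28 + H\right)$ ($h{\left(H \right)} = \left(H - -28\right) \left(H + \left(-8 + H\right)\right) = \left(H + 28\right) \left(-8 + 2 H\right) = \left(28 + H\right) \left(-8 + 2 H\right) = \left(-8 + 2 H\right) \left(28 + H\right)$)
$h{\left(N{\left(4 \right)} \right)} + m{\left(\left(-2 + 4\right)^{2} \right)} \left(-2\right) = \left(-224 + 2 \cdot 2^{2} + 48 \cdot 2\right) - -12 = \left(-224 + 2 \cdot 4 + 96\right) + 12 = \left(-224 + 8 + 96\right) + 12 = -120 + 12 = -108$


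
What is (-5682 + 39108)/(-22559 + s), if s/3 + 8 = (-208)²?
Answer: 33426/107209 ≈ 0.31178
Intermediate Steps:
s = 129768 (s = -24 + 3*(-208)² = -24 + 3*43264 = -24 + 129792 = 129768)
(-5682 + 39108)/(-22559 + s) = (-5682 + 39108)/(-22559 + 129768) = 33426/107209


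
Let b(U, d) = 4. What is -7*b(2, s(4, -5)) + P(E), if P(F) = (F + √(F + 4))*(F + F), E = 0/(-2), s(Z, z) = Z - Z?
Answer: -28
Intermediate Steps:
s(Z, z) = 0
E = 0 (E = 0*(-½) = 0)
P(F) = 2*F*(F + √(4 + F)) (P(F) = (F + √(4 + F))*(2*F) = 2*F*(F + √(4 + F)))
-7*b(2, s(4, -5)) + P(E) = -7*4 + 2*0*(0 + √(4 + 0)) = -28 + 2*0*(0 + √4) = -28 + 2*0*(0 + 2) = -28 + 2*0*2 = -28 + 0 = -28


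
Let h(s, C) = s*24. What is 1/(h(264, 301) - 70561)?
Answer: -1/64225 ≈ -1.5570e-5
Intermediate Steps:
h(s, C) = 24*s
1/(h(264, 301) - 70561) = 1/(24*264 - 70561) = 1/(6336 - 70561) = 1/(-64225) = -1/64225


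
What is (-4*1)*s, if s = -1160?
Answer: 4640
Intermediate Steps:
(-4*1)*s = -4*1*(-1160) = -4*(-1160) = 4640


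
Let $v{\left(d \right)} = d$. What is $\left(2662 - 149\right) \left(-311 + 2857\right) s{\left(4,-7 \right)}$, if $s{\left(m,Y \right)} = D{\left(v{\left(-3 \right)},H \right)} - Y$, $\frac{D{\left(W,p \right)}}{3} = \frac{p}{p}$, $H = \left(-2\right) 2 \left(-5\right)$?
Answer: $63980980$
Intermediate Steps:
$H = 20$ ($H = \left(-4\right) \left(-5\right) = 20$)
$D{\left(W,p \right)} = 3$ ($D{\left(W,p \right)} = 3 \frac{p}{p} = 3 \cdot 1 = 3$)
$s{\left(m,Y \right)} = 3 - Y$
$\left(2662 - 149\right) \left(-311 + 2857\right) s{\left(4,-7 \right)} = \left(2662 - 149\right) \left(-311 + 2857\right) \left(3 - -7\right) = 2513 \cdot 2546 \left(3 + 7\right) = 6398098 \cdot 10 = 63980980$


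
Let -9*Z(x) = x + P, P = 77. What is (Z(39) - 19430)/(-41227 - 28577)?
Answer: 12499/44874 ≈ 0.27854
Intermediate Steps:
Z(x) = -77/9 - x/9 (Z(x) = -(x + 77)/9 = -(77 + x)/9 = -77/9 - x/9)
(Z(39) - 19430)/(-41227 - 28577) = ((-77/9 - ⅑*39) - 19430)/(-41227 - 28577) = ((-77/9 - 13/3) - 19430)/(-69804) = (-116/9 - 19430)*(-1/69804) = -174986/9*(-1/69804) = 12499/44874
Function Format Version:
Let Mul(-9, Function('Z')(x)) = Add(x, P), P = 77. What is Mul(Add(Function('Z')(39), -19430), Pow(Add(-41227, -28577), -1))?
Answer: Rational(12499, 44874) ≈ 0.27854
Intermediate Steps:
Function('Z')(x) = Add(Rational(-77, 9), Mul(Rational(-1, 9), x)) (Function('Z')(x) = Mul(Rational(-1, 9), Add(x, 77)) = Mul(Rational(-1, 9), Add(77, x)) = Add(Rational(-77, 9), Mul(Rational(-1, 9), x)))
Mul(Add(Function('Z')(39), -19430), Pow(Add(-41227, -28577), -1)) = Mul(Add(Add(Rational(-77, 9), Mul(Rational(-1, 9), 39)), -19430), Pow(Add(-41227, -28577), -1)) = Mul(Add(Add(Rational(-77, 9), Rational(-13, 3)), -19430), Pow(-69804, -1)) = Mul(Add(Rational(-116, 9), -19430), Rational(-1, 69804)) = Mul(Rational(-174986, 9), Rational(-1, 69804)) = Rational(12499, 44874)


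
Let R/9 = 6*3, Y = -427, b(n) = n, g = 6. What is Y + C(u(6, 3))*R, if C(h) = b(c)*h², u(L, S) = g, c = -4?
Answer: -23755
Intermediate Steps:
u(L, S) = 6
C(h) = -4*h²
R = 162 (R = 9*(6*3) = 9*18 = 162)
Y + C(u(6, 3))*R = -427 - 4*6²*162 = -427 - 4*36*162 = -427 - 144*162 = -427 - 23328 = -23755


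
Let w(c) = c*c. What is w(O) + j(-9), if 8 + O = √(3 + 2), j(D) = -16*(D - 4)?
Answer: 277 - 16*√5 ≈ 241.22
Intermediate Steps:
j(D) = 64 - 16*D (j(D) = -16*(-4 + D) = 64 - 16*D)
O = -8 + √5 (O = -8 + √(3 + 2) = -8 + √5 ≈ -5.7639)
w(c) = c²
w(O) + j(-9) = (-8 + √5)² + (64 - 16*(-9)) = (-8 + √5)² + (64 + 144) = (-8 + √5)² + 208 = 208 + (-8 + √5)²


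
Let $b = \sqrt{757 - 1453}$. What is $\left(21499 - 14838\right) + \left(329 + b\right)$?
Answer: $6990 + 2 i \sqrt{174} \approx 6990.0 + 26.382 i$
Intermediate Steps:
$b = 2 i \sqrt{174}$ ($b = \sqrt{-696} = 2 i \sqrt{174} \approx 26.382 i$)
$\left(21499 - 14838\right) + \left(329 + b\right) = \left(21499 - 14838\right) + \left(329 + 2 i \sqrt{174}\right) = 6661 + \left(329 + 2 i \sqrt{174}\right) = 6990 + 2 i \sqrt{174}$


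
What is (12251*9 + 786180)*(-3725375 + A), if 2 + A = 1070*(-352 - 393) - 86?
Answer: -4054246675107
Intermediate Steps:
A = -797238 (A = -2 + (1070*(-352 - 393) - 86) = -2 + (1070*(-745) - 86) = -2 + (-797150 - 86) = -2 - 797236 = -797238)
(12251*9 + 786180)*(-3725375 + A) = (12251*9 + 786180)*(-3725375 - 797238) = (110259 + 786180)*(-4522613) = 896439*(-4522613) = -4054246675107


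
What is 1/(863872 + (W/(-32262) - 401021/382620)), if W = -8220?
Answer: 2057347740/1777283474748763 ≈ 1.1576e-6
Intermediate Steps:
1/(863872 + (W/(-32262) - 401021/382620)) = 1/(863872 + (-8220/(-32262) - 401021/382620)) = 1/(863872 + (-8220*(-1/32262) - 401021*1/382620)) = 1/(863872 + (1370/5377 - 401021/382620)) = 1/(863872 - 1632100517/2057347740) = 1/(1777283474748763/2057347740) = 2057347740/1777283474748763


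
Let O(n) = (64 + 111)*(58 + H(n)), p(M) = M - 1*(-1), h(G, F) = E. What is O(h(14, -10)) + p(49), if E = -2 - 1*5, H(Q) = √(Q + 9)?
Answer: 10200 + 175*√2 ≈ 10447.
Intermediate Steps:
H(Q) = √(9 + Q)
E = -7 (E = -2 - 5 = -7)
h(G, F) = -7
p(M) = 1 + M (p(M) = M + 1 = 1 + M)
O(n) = 10150 + 175*√(9 + n) (O(n) = (64 + 111)*(58 + √(9 + n)) = 175*(58 + √(9 + n)) = 10150 + 175*√(9 + n))
O(h(14, -10)) + p(49) = (10150 + 175*√(9 - 7)) + (1 + 49) = (10150 + 175*√2) + 50 = 10200 + 175*√2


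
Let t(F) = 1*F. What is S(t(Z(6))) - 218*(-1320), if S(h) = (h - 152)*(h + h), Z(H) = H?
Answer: 286008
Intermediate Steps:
t(F) = F
S(h) = 2*h*(-152 + h) (S(h) = (-152 + h)*(2*h) = 2*h*(-152 + h))
S(t(Z(6))) - 218*(-1320) = 2*6*(-152 + 6) - 218*(-1320) = 2*6*(-146) + 287760 = -1752 + 287760 = 286008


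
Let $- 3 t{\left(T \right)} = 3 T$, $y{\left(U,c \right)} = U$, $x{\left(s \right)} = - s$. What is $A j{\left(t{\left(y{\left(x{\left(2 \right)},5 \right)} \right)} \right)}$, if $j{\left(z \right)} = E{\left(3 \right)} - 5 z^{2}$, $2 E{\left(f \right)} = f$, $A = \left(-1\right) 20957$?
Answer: $\frac{775409}{2} \approx 3.877 \cdot 10^{5}$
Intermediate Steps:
$A = -20957$
$E{\left(f \right)} = \frac{f}{2}$
$t{\left(T \right)} = - T$ ($t{\left(T \right)} = - \frac{3 T}{3} = - T$)
$j{\left(z \right)} = \frac{3}{2} - 5 z^{2}$ ($j{\left(z \right)} = \frac{1}{2} \cdot 3 - 5 z^{2} = \frac{3}{2} - 5 z^{2}$)
$A j{\left(t{\left(y{\left(x{\left(2 \right)},5 \right)} \right)} \right)} = - 20957 \left(\frac{3}{2} - 5 \left(- \left(-1\right) 2\right)^{2}\right) = - 20957 \left(\frac{3}{2} - 5 \left(\left(-1\right) \left(-2\right)\right)^{2}\right) = - 20957 \left(\frac{3}{2} - 5 \cdot 2^{2}\right) = - 20957 \left(\frac{3}{2} - 20\right) = \left(-20957\right) \left(- \frac{37}{2}\right) = \frac{775409}{2}$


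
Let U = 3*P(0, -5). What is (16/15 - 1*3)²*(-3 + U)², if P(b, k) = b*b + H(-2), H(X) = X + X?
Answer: 841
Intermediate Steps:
H(X) = 2*X
P(b, k) = -4 + b² (P(b, k) = b*b + 2*(-2) = b² - 4 = -4 + b²)
U = -12 (U = 3*(-4 + 0²) = 3*(-4 + 0) = 3*(-4) = -12)
(16/15 - 1*3)²*(-3 + U)² = (16/15 - 1*3)²*(-3 - 12)² = (16*(1/15) - 3)²*(-15)² = (16/15 - 3)²*225 = (-29/15)²*225 = (841/225)*225 = 841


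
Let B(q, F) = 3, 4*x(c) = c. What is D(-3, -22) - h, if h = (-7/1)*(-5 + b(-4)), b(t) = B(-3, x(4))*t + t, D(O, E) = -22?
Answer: -169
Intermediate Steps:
x(c) = c/4
b(t) = 4*t (b(t) = 3*t + t = 4*t)
h = 147 (h = (-7/1)*(-5 + 4*(-4)) = (-7*1)*(-5 - 16) = -7*(-21) = 147)
D(-3, -22) - h = -22 - 1*147 = -22 - 147 = -169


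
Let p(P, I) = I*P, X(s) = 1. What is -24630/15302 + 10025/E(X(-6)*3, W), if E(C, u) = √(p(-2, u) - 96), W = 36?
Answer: -12315/7651 - 10025*I*√42/84 ≈ -1.6096 - 773.45*I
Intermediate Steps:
E(C, u) = √(-96 - 2*u) (E(C, u) = √(u*(-2) - 96) = √(-2*u - 96) = √(-96 - 2*u))
-24630/15302 + 10025/E(X(-6)*3, W) = -24630/15302 + 10025/(√(-96 - 2*36)) = -24630*1/15302 + 10025/(√(-96 - 72)) = -12315/7651 + 10025/(√(-168)) = -12315/7651 + 10025/((2*I*√42)) = -12315/7651 + 10025*(-I*√42/84) = -12315/7651 - 10025*I*√42/84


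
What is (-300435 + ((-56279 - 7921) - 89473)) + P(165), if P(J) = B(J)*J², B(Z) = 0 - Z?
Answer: -4946233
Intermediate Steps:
B(Z) = -Z
P(J) = -J³ (P(J) = (-J)*J² = -J³)
(-300435 + ((-56279 - 7921) - 89473)) + P(165) = (-300435 + ((-56279 - 7921) - 89473)) - 1*165³ = (-300435 + (-64200 - 89473)) - 1*4492125 = (-300435 - 153673) - 4492125 = -454108 - 4492125 = -4946233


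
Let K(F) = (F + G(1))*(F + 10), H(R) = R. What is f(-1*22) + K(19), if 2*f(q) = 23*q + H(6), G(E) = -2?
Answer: 243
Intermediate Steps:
f(q) = 3 + 23*q/2 (f(q) = (23*q + 6)/2 = (6 + 23*q)/2 = 3 + 23*q/2)
K(F) = (-2 + F)*(10 + F) (K(F) = (F - 2)*(F + 10) = (-2 + F)*(10 + F))
f(-1*22) + K(19) = (3 + 23*(-1*22)/2) + (-20 + 19² + 8*19) = (3 + (23/2)*(-22)) + (-20 + 361 + 152) = (3 - 253) + 493 = -250 + 493 = 243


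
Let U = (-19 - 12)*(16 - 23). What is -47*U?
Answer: -10199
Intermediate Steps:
U = 217 (U = -31*(-7) = 217)
-47*U = -47*217 = -10199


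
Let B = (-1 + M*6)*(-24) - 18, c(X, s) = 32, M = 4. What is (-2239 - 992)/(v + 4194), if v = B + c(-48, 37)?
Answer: -3231/3656 ≈ -0.88375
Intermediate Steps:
B = -570 (B = (-1 + 4*6)*(-24) - 18 = (-1 + 24)*(-24) - 18 = 23*(-24) - 18 = -552 - 18 = -570)
v = -538 (v = -570 + 32 = -538)
(-2239 - 992)/(v + 4194) = (-2239 - 992)/(-538 + 4194) = -3231/3656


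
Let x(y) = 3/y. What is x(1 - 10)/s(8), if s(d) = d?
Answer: -1/24 ≈ -0.041667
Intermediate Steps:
x(1 - 10)/s(8) = (3/(1 - 10))/8 = (3/(-9))*(1/8) = (3*(-1/9))*(1/8) = -1/3*1/8 = -1/24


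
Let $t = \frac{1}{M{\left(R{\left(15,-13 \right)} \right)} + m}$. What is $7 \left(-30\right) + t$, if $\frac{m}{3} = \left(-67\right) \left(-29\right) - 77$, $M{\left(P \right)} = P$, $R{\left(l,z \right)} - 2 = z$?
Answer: $- \frac{1173269}{5587} \approx -210.0$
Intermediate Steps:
$R{\left(l,z \right)} = 2 + z$
$m = 5598$ ($m = 3 \left(\left(-67\right) \left(-29\right) - 77\right) = 3 \left(1943 - 77\right) = 3 \cdot 1866 = 5598$)
$t = \frac{1}{5587}$ ($t = \frac{1}{\left(2 - 13\right) + 5598} = \frac{1}{-11 + 5598} = \frac{1}{5587} \approx 0.00017899$)
$7 \left(-30\right) + t = 7 \left(-30\right) + \frac{1}{5587} = -210 + \frac{1}{5587} = - \frac{1173269}{5587}$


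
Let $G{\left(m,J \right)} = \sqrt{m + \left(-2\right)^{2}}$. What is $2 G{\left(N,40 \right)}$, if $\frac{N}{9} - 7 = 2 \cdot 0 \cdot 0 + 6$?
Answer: $22$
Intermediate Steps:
$N = 117$ ($N = 63 + 9 \left(2 \cdot 0 \cdot 0 + 6\right) = 63 + 9 \left(2 \cdot 0 + 6\right) = 63 + 9 \left(0 + 6\right) = 63 + 9 \cdot 6 = 63 + 54 = 117$)
$G{\left(m,J \right)} = \sqrt{4 + m}$ ($G{\left(m,J \right)} = \sqrt{m + 4} = \sqrt{4 + m}$)
$2 G{\left(N,40 \right)} = 2 \sqrt{4 + 117} = 2 \sqrt{121} = 2 \cdot 11 = 22$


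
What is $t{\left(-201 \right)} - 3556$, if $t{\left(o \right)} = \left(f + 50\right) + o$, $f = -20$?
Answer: $-3727$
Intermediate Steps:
$t{\left(o \right)} = 30 + o$ ($t{\left(o \right)} = \left(-20 + 50\right) + o = 30 + o$)
$t{\left(-201 \right)} - 3556 = \left(30 - 201\right) - 3556 = -171 - 3556 = -3727$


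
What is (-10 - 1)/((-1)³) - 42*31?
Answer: -1291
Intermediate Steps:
(-10 - 1)/((-1)³) - 42*31 = -11/(-1) - 1302 = -11*(-1) - 1302 = 11 - 1302 = -1291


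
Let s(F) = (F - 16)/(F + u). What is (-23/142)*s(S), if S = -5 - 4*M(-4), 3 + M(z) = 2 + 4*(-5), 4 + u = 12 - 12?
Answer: -483/3550 ≈ -0.13606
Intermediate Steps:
u = -4 (u = -4 + (12 - 12) = -4 + 0 = -4)
M(z) = -21 (M(z) = -3 + (2 + 4*(-5)) = -3 + (2 - 20) = -3 - 18 = -21)
S = 79 (S = -5 - 4*(-21) = -5 + 84 = 79)
s(F) = (-16 + F)/(-4 + F) (s(F) = (F - 16)/(F - 4) = (-16 + F)/(-4 + F))
(-23/142)*s(S) = (-23/142)*((-16 + 79)/(-4 + 79)) = (-23*1/142)*(63/75) = -23*63/10650 = -23/142*21/25 = -483/3550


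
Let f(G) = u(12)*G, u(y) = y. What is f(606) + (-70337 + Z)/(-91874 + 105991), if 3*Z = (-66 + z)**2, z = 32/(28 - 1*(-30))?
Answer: 13622860795/1874589 ≈ 7267.1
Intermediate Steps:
z = 16/29 (z = 32/(28 + 30) = 32/58 = 32*(1/58) = 16/29 ≈ 0.55172)
Z = 3602404/2523 (Z = (-66 + 16/29)**2/3 = (-1898/29)**2/3 = (1/3)*(3602404/841) = 3602404/2523 ≈ 1427.8)
f(G) = 12*G
f(606) + (-70337 + Z)/(-91874 + 105991) = 12*606 + (-70337 + 3602404/2523)/(-91874 + 105991) = 7272 - 173857847/2523/14117 = 7272 - 173857847/2523*1/14117 = 7272 - 9150413/1874589 = 13622860795/1874589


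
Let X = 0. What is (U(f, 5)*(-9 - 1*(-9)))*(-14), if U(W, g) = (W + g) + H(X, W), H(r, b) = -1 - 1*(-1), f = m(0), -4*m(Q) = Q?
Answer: 0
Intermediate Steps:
m(Q) = -Q/4
f = 0 (f = -¼*0 = 0)
H(r, b) = 0 (H(r, b) = -1 + 1 = 0)
U(W, g) = W + g (U(W, g) = (W + g) + 0 = W + g)
(U(f, 5)*(-9 - 1*(-9)))*(-14) = ((0 + 5)*(-9 - 1*(-9)))*(-14) = (5*(-9 + 9))*(-14) = (5*0)*(-14) = 0*(-14) = 0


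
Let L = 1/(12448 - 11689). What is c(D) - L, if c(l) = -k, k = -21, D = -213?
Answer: 15938/759 ≈ 20.999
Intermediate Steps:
L = 1/759 ≈ 0.0013175
c(l) = 21 (c(l) = -1*(-21) = 21)
c(D) - L = 21 - 1*1/759 = 21 - 1/759 = 15938/759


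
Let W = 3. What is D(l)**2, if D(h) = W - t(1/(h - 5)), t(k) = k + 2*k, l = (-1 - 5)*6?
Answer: 15876/1681 ≈ 9.4444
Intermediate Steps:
l = -36 (l = -6*6 = -36)
t(k) = 3*k
D(h) = 3 - 3/(-5 + h) (D(h) = 3 - 3/(h - 5) = 3 - 3/(-5 + h))
D(l)**2 = (3*(-6 - 36)/(-5 - 36))**2 = (3*(-42)/(-41))**2 = (3*(-1/41)*(-42))**2 = (126/41)**2 = 15876/1681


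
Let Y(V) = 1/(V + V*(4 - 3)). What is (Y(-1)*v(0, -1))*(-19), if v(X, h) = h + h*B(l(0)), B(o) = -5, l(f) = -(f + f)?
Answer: 38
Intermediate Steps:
l(f) = -2*f
Y(V) = 1/(2*V) (Y(V) = 1/(V + V*1) = 1/(V + V) = 1/(2*V))
v(X, h) = -4*h (v(X, h) = h + h*(-5) = h - 5*h = -4*h)
(Y(-1)*v(0, -1))*(-19) = (((½)/(-1))*(-4*(-1)))*(-19) = (((½)*(-1))*4)*(-19) = -½*4*(-19) = -2*(-19) = 38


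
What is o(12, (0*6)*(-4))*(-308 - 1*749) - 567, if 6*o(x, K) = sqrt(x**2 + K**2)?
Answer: -2681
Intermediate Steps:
o(x, K) = sqrt(K**2 + x**2)/6 (o(x, K) = sqrt(x**2 + K**2)/6 = sqrt(K**2 + x**2)/6)
o(12, (0*6)*(-4))*(-308 - 1*749) - 567 = (sqrt(((0*6)*(-4))**2 + 12**2)/6)*(-308 - 1*749) - 567 = (sqrt((0*(-4))**2 + 144)/6)*(-308 - 749) - 567 = (sqrt(0**2 + 144)/6)*(-1057) - 567 = (sqrt(0 + 144)/6)*(-1057) - 567 = (sqrt(144)/6)*(-1057) - 567 = ((1/6)*12)*(-1057) - 567 = 2*(-1057) - 567 = -2114 - 567 = -2681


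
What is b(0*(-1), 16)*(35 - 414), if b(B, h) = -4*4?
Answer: 6064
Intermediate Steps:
b(B, h) = -16
b(0*(-1), 16)*(35 - 414) = -16*(35 - 414) = -16*(-379) = 6064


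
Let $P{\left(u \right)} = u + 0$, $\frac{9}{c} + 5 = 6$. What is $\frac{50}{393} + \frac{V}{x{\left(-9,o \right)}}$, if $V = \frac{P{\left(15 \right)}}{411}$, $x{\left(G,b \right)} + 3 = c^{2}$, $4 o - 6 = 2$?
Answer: $\frac{59585}{466622} \approx 0.12769$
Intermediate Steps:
$c = 9$ ($c = \frac{9}{-5 + 6} = \frac{9}{1} = 9 \cdot 1 = 9$)
$o = 2$ ($o = \frac{3}{2} + \frac{1}{4} \cdot 2 = \frac{3}{2} + \frac{1}{2} = 2$)
$P{\left(u \right)} = u$
$x{\left(G,b \right)} = 78$ ($x{\left(G,b \right)} = -3 + 9^{2} = -3 + 81 = 78$)
$V = \frac{5}{137}$ ($V = \frac{15}{411} = 15 \cdot \frac{1}{411} = \frac{5}{137} \approx 0.036496$)
$\frac{50}{393} + \frac{V}{x{\left(-9,o \right)}} = \frac{50}{393} + \frac{5}{137 \cdot 78} = 50 \cdot \frac{1}{393} + \frac{5}{137} \cdot \frac{1}{78} = \frac{50}{393} + \frac{5}{10686} = \frac{59585}{466622}$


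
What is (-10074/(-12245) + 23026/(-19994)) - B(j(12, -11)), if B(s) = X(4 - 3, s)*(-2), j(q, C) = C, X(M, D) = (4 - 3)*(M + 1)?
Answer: 449386153/122413265 ≈ 3.6711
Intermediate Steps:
X(M, D) = 1 + M (X(M, D) = 1*(1 + M) = 1 + M)
B(s) = -4 (B(s) = (1 + (4 - 3))*(-2) = (1 + 1)*(-2) = 2*(-2) = -4)
(-10074/(-12245) + 23026/(-19994)) - B(j(12, -11)) = (-10074/(-12245) + 23026/(-19994)) - 1*(-4) = (-10074*(-1/12245) + 23026*(-1/19994)) + 4 = (10074/12245 - 11513/9997) + 4 = -40266907/122413265 + 4 = 449386153/122413265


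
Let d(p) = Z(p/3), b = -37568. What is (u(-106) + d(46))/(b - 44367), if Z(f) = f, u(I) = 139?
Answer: -463/245805 ≈ -0.0018836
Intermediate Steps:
d(p) = p/3
(u(-106) + d(46))/(b - 44367) = (139 + (1/3)*46)/(-37568 - 44367) = (139 + 46/3)/(-81935) = (463/3)*(-1/81935) = -463/245805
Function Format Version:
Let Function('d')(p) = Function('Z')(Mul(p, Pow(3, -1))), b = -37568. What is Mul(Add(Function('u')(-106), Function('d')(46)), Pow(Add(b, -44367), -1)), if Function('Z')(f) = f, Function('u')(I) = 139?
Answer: Rational(-463, 245805) ≈ -0.0018836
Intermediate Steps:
Function('d')(p) = Mul(Rational(1, 3), p) (Function('d')(p) = Mul(p, Pow(3, -1)) = Mul(p, Rational(1, 3)) = Mul(Rational(1, 3), p))
Mul(Add(Function('u')(-106), Function('d')(46)), Pow(Add(b, -44367), -1)) = Mul(Add(139, Mul(Rational(1, 3), 46)), Pow(Add(-37568, -44367), -1)) = Mul(Add(139, Rational(46, 3)), Pow(-81935, -1)) = Mul(Rational(463, 3), Rational(-1, 81935)) = Rational(-463, 245805)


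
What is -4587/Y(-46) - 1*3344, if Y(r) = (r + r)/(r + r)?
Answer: -7931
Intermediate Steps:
Y(r) = 1 (Y(r) = (2*r)/((2*r)) = (2*r)*(1/(2*r)) = 1)
-4587/Y(-46) - 1*3344 = -4587/1 - 1*3344 = -4587*1 - 3344 = -4587 - 3344 = -7931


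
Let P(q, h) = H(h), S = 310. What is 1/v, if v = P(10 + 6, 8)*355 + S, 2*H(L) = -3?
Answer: -2/445 ≈ -0.0044944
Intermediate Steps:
H(L) = -3/2 (H(L) = (½)*(-3) = -3/2)
P(q, h) = -3/2
v = -445/2 (v = -3/2*355 + 310 = -1065/2 + 310 = -445/2 ≈ -222.50)
1/v = 1/(-445/2) = -2/445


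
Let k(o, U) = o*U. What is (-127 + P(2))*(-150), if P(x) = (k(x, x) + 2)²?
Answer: 13650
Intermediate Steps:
k(o, U) = U*o
P(x) = (2 + x²)² (P(x) = (x*x + 2)² = (x² + 2)² = (2 + x²)²)
(-127 + P(2))*(-150) = (-127 + (2 + 2²)²)*(-150) = (-127 + (2 + 4)²)*(-150) = (-127 + 6²)*(-150) = (-127 + 36)*(-150) = -91*(-150) = 13650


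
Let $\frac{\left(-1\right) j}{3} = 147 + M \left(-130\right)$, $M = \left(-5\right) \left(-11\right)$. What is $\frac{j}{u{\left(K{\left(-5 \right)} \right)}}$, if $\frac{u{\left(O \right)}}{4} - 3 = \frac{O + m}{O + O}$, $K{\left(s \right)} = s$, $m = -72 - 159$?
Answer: $\frac{105045}{532} \approx 197.45$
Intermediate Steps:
$m = -231$ ($m = -72 - 159 = -231$)
$M = 55$
$u{\left(O \right)} = 12 + \frac{2 \left(-231 + O\right)}{O}$ ($u{\left(O \right)} = 12 + 4 \frac{O - 231}{O + O} = 12 + 4 \frac{-231 + O}{2 O} = 12 + \frac{2 \left(-231 + O\right)}{O}$)
$j = 21009$ ($j = - 3 \left(147 + 55 \left(-130\right)\right) = - 3 \left(147 - 7150\right) = \left(-3\right) \left(-7003\right) = 21009$)
$\frac{j}{u{\left(K{\left(-5 \right)} \right)}} = \frac{21009}{14 - \frac{462}{-5}} = \frac{21009}{14 - - \frac{462}{5}} = \frac{21009}{14 + \frac{462}{5}} = \frac{21009}{\frac{532}{5}} = 21009 \cdot \frac{5}{532} = \frac{105045}{532}$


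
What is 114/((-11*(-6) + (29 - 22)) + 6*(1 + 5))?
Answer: 114/109 ≈ 1.0459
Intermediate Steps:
114/((-11*(-6) + (29 - 22)) + 6*(1 + 5)) = 114/((66 + 7) + 6*6) = 114/(73 + 36) = 114/109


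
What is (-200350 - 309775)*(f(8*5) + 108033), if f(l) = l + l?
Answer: -55151144125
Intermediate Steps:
f(l) = 2*l
(-200350 - 309775)*(f(8*5) + 108033) = (-200350 - 309775)*(2*(8*5) + 108033) = -510125*(2*40 + 108033) = -510125*(80 + 108033) = -510125*108113 = -55151144125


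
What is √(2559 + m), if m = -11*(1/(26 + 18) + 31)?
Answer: √8871/2 ≈ 47.093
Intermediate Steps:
m = -1365/4 (m = -11*(1/44 + 31) = -11*1365/44 = -1365/4 ≈ -341.25)
√(2559 + m) = √(2559 - 1365/4) = √(8871/4) = √8871/2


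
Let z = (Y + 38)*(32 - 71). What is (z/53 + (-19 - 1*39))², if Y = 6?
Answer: 22944100/2809 ≈ 8168.1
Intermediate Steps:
z = -1716 (z = (6 + 38)*(32 - 71) = 44*(-39) = -1716)
(z/53 + (-19 - 1*39))² = (-1716/53 + (-19 - 1*39))² = (-1716*1/53 + (-19 - 39))² = (-1716/53 - 58)² = (-4790/53)² = 22944100/2809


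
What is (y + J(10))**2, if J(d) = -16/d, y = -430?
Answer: 4656964/25 ≈ 1.8628e+5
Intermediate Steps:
(y + J(10))**2 = (-430 - 16/10)**2 = (-430 - 16*1/10)**2 = (-430 - 8/5)**2 = (-2158/5)**2 = 4656964/25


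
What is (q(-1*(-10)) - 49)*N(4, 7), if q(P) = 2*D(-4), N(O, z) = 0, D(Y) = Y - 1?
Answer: 0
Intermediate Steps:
D(Y) = -1 + Y
q(P) = -10 (q(P) = 2*(-1 - 4) = 2*(-5) = -10)
(q(-1*(-10)) - 49)*N(4, 7) = (-10 - 49)*0 = -59*0 = 0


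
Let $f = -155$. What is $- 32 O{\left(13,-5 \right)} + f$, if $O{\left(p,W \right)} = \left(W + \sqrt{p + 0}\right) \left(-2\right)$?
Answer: $-475 + 64 \sqrt{13} \approx -244.24$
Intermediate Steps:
$O{\left(p,W \right)} = - 2 W - 2 \sqrt{p}$ ($O{\left(p,W \right)} = \left(W + \sqrt{p}\right) \left(-2\right) = - 2 W - 2 \sqrt{p}$)
$- 32 O{\left(13,-5 \right)} + f = - 32 \left(\left(-2\right) \left(-5\right) - 2 \sqrt{13}\right) - 155 = - 32 \left(10 - 2 \sqrt{13}\right) - 155 = \left(-320 + 64 \sqrt{13}\right) - 155 = -475 + 64 \sqrt{13}$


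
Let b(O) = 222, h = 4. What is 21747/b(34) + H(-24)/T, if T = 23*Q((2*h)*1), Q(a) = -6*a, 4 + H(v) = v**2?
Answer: 995071/10212 ≈ 97.441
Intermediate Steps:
H(v) = -4 + v**2
T = -1104 (T = 23*(-6*2*4) = 23*(-48) = -1104)
21747/b(34) + H(-24)/T = 21747/222 + (-4 + (-24)**2)/(-1104) = 21747*(1/222) + (-4 + 576)*(-1/1104) = 7249/74 + 572*(-1/1104) = 7249/74 - 143/276 = 995071/10212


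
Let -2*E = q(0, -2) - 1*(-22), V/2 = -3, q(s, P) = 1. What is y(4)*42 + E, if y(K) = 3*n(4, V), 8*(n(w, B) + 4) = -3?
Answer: -2251/4 ≈ -562.75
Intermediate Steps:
V = -6 (V = 2*(-3) = -6)
n(w, B) = -35/8 (n(w, B) = -4 + (1/8)*(-3) = -4 - 3/8 = -35/8)
y(K) = -105/8 (y(K) = 3*(-35/8) = -105/8)
E = -23/2 (E = -(1 - 1*(-22))/2 = -(1 + 22)/2 = -1/2*23 = -23/2 ≈ -11.500)
y(4)*42 + E = -105/8*42 - 23/2 = -2205/4 - 23/2 = -2251/4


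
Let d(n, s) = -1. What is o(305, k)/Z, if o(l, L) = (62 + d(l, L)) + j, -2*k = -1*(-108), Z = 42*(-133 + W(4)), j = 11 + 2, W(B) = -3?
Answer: -37/2856 ≈ -0.012955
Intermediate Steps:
j = 13
Z = -5712 (Z = 42*(-133 - 3) = 42*(-136) = -5712)
k = -54 (k = -(-1)*(-108)/2 = -½*108 = -54)
o(l, L) = 74 (o(l, L) = (62 - 1) + 13 = 61 + 13 = 74)
o(305, k)/Z = 74/(-5712) = 74*(-1/5712) = -37/2856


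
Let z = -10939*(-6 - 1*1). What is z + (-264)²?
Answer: 146269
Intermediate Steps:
z = 76573 (z = -10939*(-6 - 1) = -10939*(-7) = 76573)
z + (-264)² = 76573 + (-264)² = 76573 + 69696 = 146269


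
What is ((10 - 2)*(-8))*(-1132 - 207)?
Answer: 85696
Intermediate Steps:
((10 - 2)*(-8))*(-1132 - 207) = (8*(-8))*(-1339) = -64*(-1339) = 85696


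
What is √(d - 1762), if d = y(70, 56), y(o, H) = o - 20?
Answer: 4*I*√107 ≈ 41.376*I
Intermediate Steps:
y(o, H) = -20 + o
d = 50 (d = -20 + 70 = 50)
√(d - 1762) = √(50 - 1762) = √(-1712) = 4*I*√107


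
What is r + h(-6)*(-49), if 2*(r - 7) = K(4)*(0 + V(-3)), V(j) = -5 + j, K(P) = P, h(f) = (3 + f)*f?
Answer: -891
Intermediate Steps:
h(f) = f*(3 + f)
r = -9 (r = 7 + (4*(0 + (-5 - 3)))/2 = 7 + (4*(0 - 8))/2 = 7 + (4*(-8))/2 = 7 + (1/2)*(-32) = 7 - 16 = -9)
r + h(-6)*(-49) = -9 - 6*(3 - 6)*(-49) = -9 - 6*(-3)*(-49) = -9 + 18*(-49) = -9 - 882 = -891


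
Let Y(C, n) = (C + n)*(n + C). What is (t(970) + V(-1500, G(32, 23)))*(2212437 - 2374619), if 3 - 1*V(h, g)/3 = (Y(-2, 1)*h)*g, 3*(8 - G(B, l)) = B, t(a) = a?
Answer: 1787407822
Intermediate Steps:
Y(C, n) = (C + n)**2 (Y(C, n) = (C + n)*(C + n) = (C + n)**2)
G(B, l) = 8 - B/3
V(h, g) = 9 - 3*g*h (V(h, g) = 9 - 3*(-2 + 1)**2*h*g = 9 - 3*(-1)**2*h*g = 9 - 3*1*h*g = 9 - 3*h*g = 9 - 3*g*h)
(t(970) + V(-1500, G(32, 23)))*(2212437 - 2374619) = (970 + (9 - 3*(8 - 1/3*32)*(-1500)))*(2212437 - 2374619) = (970 + (9 - 3*(8 - 32/3)*(-1500)))*(-162182) = (970 + (9 - 3*(-8/3)*(-1500)))*(-162182) = (970 + (9 - 12000))*(-162182) = (970 - 11991)*(-162182) = -11021*(-162182) = 1787407822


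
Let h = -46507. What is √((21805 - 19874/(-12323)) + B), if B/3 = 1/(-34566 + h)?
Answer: 4*√1360359245560249605707/999062579 ≈ 147.67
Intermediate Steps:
B = -3/81073 (B = 3/(-34566 - 46507) = 3/(-81073) = 3*(-1/81073) = -3/81073 ≈ -3.7004e-5)
√((21805 - 19874/(-12323)) + B) = √((21805 - 19874/(-12323)) - 3/81073) = √((21805 - 19874*(-1/12323)) - 3/81073) = √((21805 + 19874/12323) - 3/81073) = √(268722889/12323 - 3/81073) = √(21786170742928/999062579) = 4*√1360359245560249605707/999062579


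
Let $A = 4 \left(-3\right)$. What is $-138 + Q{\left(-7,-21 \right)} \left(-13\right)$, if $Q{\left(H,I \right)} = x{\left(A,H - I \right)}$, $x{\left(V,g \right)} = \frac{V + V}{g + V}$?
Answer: $18$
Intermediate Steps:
$A = -12$
$x{\left(V,g \right)} = \frac{2 V}{V + g}$
$Q{\left(H,I \right)} = - \frac{24}{-12 + H - I}$ ($Q{\left(H,I \right)} = 2 \left(-12\right) \frac{1}{-12 + \left(H - I\right)} = 2 \left(-12\right) \frac{1}{-12 + H - I} = - \frac{24}{-12 + H - I}$)
$-138 + Q{\left(-7,-21 \right)} \left(-13\right) = -138 + \frac{24}{12 - 21 - -7} \left(-13\right) = -138 + \frac{24}{12 - 21 + 7} \left(-13\right) = -138 + \frac{24}{-2} \left(-13\right) = -138 + 24 \left(- \frac{1}{2}\right) \left(-13\right) = -138 - -156 = -138 + 156 = 18$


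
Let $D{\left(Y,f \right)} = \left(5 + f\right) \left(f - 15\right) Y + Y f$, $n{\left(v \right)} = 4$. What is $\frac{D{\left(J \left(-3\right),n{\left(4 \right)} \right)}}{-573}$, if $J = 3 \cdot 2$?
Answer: $- \frac{570}{191} \approx -2.9843$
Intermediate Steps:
$J = 6$
$D{\left(Y,f \right)} = Y f + Y \left(-15 + f\right) \left(5 + f\right)$ ($D{\left(Y,f \right)} = \left(5 + f\right) \left(-15 + f\right) Y + Y f = \left(-15 + f\right) \left(5 + f\right) Y + Y f = Y \left(-15 + f\right) \left(5 + f\right) + Y f = Y f + Y \left(-15 + f\right) \left(5 + f\right)$)
$\frac{D{\left(J \left(-3\right),n{\left(4 \right)} \right)}}{-573} = \frac{6 \left(-3\right) \left(-75 + 4^{2} - 36\right)}{-573} = - 18 \left(-75 + 16 - 36\right) \left(- \frac{1}{573}\right) = \left(-18\right) \left(-95\right) \left(- \frac{1}{573}\right) = 1710 \left(- \frac{1}{573}\right) = - \frac{570}{191}$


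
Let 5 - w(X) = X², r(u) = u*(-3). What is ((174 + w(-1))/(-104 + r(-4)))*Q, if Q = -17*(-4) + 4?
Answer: -3204/23 ≈ -139.30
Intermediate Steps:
r(u) = -3*u
w(X) = 5 - X²
Q = 72 (Q = 68 + 4 = 72)
((174 + w(-1))/(-104 + r(-4)))*Q = ((174 + (5 - 1*(-1)²))/(-104 - 3*(-4)))*72 = ((174 + (5 - 1*1))/(-104 + 12))*72 = ((174 + (5 - 1))/(-92))*72 = ((174 + 4)*(-1/92))*72 = (178*(-1/92))*72 = -89/46*72 = -3204/23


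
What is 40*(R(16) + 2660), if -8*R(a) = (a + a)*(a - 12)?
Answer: 105760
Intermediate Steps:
R(a) = -a*(-12 + a)/4 (R(a) = -(a + a)*(a - 12)/8 = -2*a*(-12 + a)/8 = -a*(-12 + a)/4)
40*(R(16) + 2660) = 40*((1/4)*16*(12 - 1*16) + 2660) = 40*((1/4)*16*(12 - 16) + 2660) = 40*((1/4)*16*(-4) + 2660) = 40*(-16 + 2660) = 40*2644 = 105760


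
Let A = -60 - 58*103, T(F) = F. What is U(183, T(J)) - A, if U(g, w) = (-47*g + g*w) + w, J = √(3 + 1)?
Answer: -2199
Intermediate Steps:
J = 2 (J = √4 = 2)
U(g, w) = w - 47*g + g*w
A = -6034 (A = -60 - 5974 = -6034)
U(183, T(J)) - A = (2 - 47*183 + 183*2) - 1*(-6034) = (2 - 8601 + 366) + 6034 = -8233 + 6034 = -2199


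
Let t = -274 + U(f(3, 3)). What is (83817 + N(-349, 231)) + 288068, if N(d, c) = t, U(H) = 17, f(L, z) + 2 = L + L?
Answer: 371628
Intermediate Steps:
f(L, z) = -2 + 2*L (f(L, z) = -2 + (L + L) = -2 + 2*L)
t = -257 (t = -274 + 17 = -257)
N(d, c) = -257
(83817 + N(-349, 231)) + 288068 = (83817 - 257) + 288068 = 83560 + 288068 = 371628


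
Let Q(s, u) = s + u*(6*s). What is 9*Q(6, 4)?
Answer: 1350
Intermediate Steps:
Q(s, u) = s + 6*s*u
9*Q(6, 4) = 9*(6*(1 + 6*4)) = 9*(6*(1 + 24)) = 9*(6*25) = 9*150 = 1350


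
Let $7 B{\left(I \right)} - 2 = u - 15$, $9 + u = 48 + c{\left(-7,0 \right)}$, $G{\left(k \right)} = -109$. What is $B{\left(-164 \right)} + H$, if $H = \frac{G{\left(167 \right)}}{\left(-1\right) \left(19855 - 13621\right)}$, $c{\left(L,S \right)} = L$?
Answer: $\frac{119209}{43638} \approx 2.7318$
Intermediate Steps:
$u = 32$ ($u = -9 + \left(48 - 7\right) = -9 + 41 = 32$)
$B{\left(I \right)} = \frac{19}{7}$ ($B{\left(I \right)} = \frac{2}{7} + \frac{32 - 15}{7} = \frac{2}{7} + \frac{1}{7} \cdot 17 = \frac{2}{7} + \frac{17}{7} = \frac{19}{7}$)
$H = \frac{109}{6234}$ ($H = - \frac{109}{\left(-1\right) \left(19855 - 13621\right)} = - \frac{109}{\left(-1\right) 6234} = - \frac{109}{-6234} = \left(-109\right) \left(- \frac{1}{6234}\right) = \frac{109}{6234} \approx 0.017485$)
$B{\left(-164 \right)} + H = \frac{19}{7} + \frac{109}{6234} = \frac{119209}{43638}$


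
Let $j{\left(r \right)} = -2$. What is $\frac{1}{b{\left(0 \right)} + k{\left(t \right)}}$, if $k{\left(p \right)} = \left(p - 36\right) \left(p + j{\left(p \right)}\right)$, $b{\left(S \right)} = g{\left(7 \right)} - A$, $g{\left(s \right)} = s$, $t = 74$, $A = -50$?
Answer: $\frac{1}{2793} \approx 0.00035804$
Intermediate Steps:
$b{\left(S \right)} = 57$ ($b{\left(S \right)} = 7 - -50 = 7 + 50 = 57$)
$k{\left(p \right)} = \left(-36 + p\right) \left(-2 + p\right)$ ($k{\left(p \right)} = \left(p - 36\right) \left(p - 2\right) = \left(-36 + p\right) \left(-2 + p\right)$)
$\frac{1}{b{\left(0 \right)} + k{\left(t \right)}} = \frac{1}{57 + \left(72 + 74^{2} - 2812\right)} = \frac{1}{57 + \left(72 + 5476 - 2812\right)} = \frac{1}{57 + 2736} = \frac{1}{2793}$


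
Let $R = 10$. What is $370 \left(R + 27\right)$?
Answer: $13690$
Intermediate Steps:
$370 \left(R + 27\right) = 370 \left(10 + 27\right) = 370 \cdot 37 = 13690$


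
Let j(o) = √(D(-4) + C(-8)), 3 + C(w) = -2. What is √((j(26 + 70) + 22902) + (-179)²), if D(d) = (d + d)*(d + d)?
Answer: √(54943 + √59) ≈ 234.42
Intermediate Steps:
C(w) = -5 (C(w) = -3 - 2 = -5)
D(d) = 4*d² (D(d) = (2*d)*(2*d) = 4*d²)
j(o) = √59 (j(o) = √(4*(-4)² - 5) = √(4*16 - 5) = √(64 - 5) = √59)
√((j(26 + 70) + 22902) + (-179)²) = √((√59 + 22902) + (-179)²) = √((22902 + √59) + 32041) = √(54943 + √59)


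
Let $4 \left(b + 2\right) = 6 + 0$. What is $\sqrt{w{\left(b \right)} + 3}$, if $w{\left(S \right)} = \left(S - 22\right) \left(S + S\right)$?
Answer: $\frac{\sqrt{102}}{2} \approx 5.0498$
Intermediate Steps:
$b = - \frac{1}{2}$ ($b = -2 + \frac{6 + 0}{4} = -2 + \frac{1}{4} \cdot 6 = -2 + \frac{3}{2} = - \frac{1}{2} \approx -0.5$)
$w{\left(S \right)} = 2 S \left(-22 + S\right)$ ($w{\left(S \right)} = \left(-22 + S\right) 2 S = 2 S \left(-22 + S\right)$)
$\sqrt{w{\left(b \right)} + 3} = \sqrt{2 \left(- \frac{1}{2}\right) \left(-22 - \frac{1}{2}\right) + 3} = \sqrt{2 \left(- \frac{1}{2}\right) \left(- \frac{45}{2}\right) + 3} = \sqrt{\frac{45}{2} + 3} = \sqrt{\frac{51}{2}} = \frac{\sqrt{102}}{2}$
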